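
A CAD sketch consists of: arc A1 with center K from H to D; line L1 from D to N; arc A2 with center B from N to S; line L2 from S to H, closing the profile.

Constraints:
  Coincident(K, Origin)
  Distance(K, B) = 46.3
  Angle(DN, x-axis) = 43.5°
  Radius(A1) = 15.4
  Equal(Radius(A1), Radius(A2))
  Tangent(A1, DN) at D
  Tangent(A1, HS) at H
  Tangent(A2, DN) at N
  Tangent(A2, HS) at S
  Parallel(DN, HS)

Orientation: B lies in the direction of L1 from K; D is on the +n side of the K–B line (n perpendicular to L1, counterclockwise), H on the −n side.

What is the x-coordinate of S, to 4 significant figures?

44.19

The slot axis is L1's direction at 43.5°, so u = (cos 43.5°, sin 43.5°) = (0.7254, 0.6884) and n = (−sin 43.5°, cos 43.5°) = (-0.6884, 0.7254). K is at the origin and B lies 46.3 along u from K, so B = 46.3·u = (33.58, 31.87). Tangency of A1 to both parallel lines with radius 15.4 puts D and H at K ± 15.4·n: D = (-10.60, 11.17), H = (10.60, -11.17). Equal radii place N and S the same way about B: N = B + 15.4·n = (22.98, 43.04), S = B − 15.4·n = (44.19, 20.70). So S.x = 44.19.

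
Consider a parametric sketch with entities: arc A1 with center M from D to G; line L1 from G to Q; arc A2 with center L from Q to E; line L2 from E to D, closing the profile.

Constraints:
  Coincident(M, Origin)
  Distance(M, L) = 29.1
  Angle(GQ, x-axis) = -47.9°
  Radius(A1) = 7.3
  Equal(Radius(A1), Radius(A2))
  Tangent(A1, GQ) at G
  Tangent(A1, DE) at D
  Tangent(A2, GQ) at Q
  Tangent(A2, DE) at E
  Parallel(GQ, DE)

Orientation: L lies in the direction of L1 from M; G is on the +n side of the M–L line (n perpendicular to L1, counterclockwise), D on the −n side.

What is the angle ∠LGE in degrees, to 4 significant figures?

12.56°

The slot axis is L1's direction at -47.9°, so u = (cos -47.9°, sin -47.9°) = (0.6704, -0.7420) and n = (−sin -47.9°, cos -47.9°) = (0.7420, 0.6704). M is at the origin and L lies 29.1 along u from M, so L = 29.1·u = (19.51, -21.59). Tangency of A1 to both parallel lines with radius 7.3 puts G and D at M ± 7.3·n: G = (5.416, 4.894), D = (-5.416, -4.894). Equal radii place Q and E the same way about L: Q = L + 7.3·n = (24.93, -16.70), E = L − 7.3·n = (14.09, -26.49). Then cos ∠LGE = GL·GE / (|GL||GE|), giving 12.56°.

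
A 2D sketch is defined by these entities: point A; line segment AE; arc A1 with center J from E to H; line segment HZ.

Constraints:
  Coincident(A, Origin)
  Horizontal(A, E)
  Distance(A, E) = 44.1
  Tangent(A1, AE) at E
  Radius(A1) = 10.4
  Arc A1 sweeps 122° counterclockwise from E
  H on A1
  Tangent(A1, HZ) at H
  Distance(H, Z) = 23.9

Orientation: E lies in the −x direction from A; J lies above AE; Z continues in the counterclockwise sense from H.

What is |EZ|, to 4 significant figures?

36.38

A is at the origin; AE is horizontal with |AE| = 44.1 and E on the −x side, so E = (-44.10, 0.000). The tangent condition forces JE to be normal to AE, so J = E + (0, 10.4) = (-44.10, 10.40). On A1, E sits at bearing -90° from J; a 122° counterclockwise sweep puts H at bearing 32°, so H = J + 10.4·(cos 32°, sin 32°) = (-35.28, 15.91). Tangency of A1 to HZ means the radius JH is perpendicular to HZ, so HZ runs along (−sin 32°, cos 32°); with |HZ| = 23.9, Z = (-47.95, 36.18). Then |EZ| = |Z − E| = 36.38.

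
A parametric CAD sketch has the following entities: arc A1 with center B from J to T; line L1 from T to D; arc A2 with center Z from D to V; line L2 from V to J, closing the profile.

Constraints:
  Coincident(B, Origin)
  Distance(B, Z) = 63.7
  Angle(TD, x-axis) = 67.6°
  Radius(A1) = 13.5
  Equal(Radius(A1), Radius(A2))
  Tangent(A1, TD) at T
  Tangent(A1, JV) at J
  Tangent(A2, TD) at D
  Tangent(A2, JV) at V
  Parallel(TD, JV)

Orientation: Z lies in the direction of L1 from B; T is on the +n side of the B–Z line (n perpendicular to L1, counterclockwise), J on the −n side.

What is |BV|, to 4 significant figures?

65.11

Tangency of A1 to both parallel lines with radius 13.5 puts T and J at B ± 13.5·n: T = (-12.48, 5.144), J = (12.48, -5.144). Equal radii place D and V the same way about Z: D = Z + 13.5·n = (11.79, 64.04), V = Z − 13.5·n = (36.76, 53.75). Then |BV| = |V − B| = 65.11.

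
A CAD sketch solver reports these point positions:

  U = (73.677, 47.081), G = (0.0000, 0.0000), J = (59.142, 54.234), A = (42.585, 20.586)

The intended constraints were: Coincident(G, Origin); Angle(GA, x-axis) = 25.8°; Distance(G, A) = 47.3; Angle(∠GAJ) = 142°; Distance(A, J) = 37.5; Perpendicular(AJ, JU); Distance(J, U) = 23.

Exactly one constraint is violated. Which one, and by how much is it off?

Distance(J, U) = 23 — off by 6.80.

G = (0.00, 0.00) ✓; GA at 25.80° ✓; |GA| = 47.30 ✓; ∠GAJ = 142.0° ✓; |AJ| = 37.50 ✓; ∠(AJ, JU) = 90.00° ✓; |JU| = 16.20 ✗.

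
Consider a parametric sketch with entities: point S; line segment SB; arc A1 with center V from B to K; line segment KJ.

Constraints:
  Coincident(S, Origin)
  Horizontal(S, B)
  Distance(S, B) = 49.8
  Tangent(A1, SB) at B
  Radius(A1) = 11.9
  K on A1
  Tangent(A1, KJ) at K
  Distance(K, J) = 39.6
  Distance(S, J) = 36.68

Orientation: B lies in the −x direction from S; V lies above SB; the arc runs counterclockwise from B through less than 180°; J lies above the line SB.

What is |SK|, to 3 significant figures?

41.1

S is at the origin; SB is horizontal with |SB| = 49.8 and B on the −x side, so B = (-49.8, 0.00). The tangent condition forces VB to be normal to SB, so V = B + (0, 11.9) = (-49.8, 11.9). Since VK ⟂ KJ (tangency), |VJ| = √(11.9² + 39.6²) = 41.3 regardless of where K sits on A1. So J lies on both circle(S, 36.68) and circle(V, 41.3); the above-SB intersection is J = (-14.6, 33.6). K is the foot of the tangent from J: K = (-40.9, 4.01).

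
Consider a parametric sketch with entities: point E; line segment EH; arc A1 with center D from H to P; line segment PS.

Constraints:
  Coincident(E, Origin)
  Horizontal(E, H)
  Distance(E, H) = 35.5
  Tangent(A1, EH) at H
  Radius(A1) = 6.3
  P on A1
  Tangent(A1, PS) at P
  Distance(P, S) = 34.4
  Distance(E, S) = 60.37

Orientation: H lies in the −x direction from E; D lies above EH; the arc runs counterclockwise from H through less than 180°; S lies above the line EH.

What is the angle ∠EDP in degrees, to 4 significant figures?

36.78°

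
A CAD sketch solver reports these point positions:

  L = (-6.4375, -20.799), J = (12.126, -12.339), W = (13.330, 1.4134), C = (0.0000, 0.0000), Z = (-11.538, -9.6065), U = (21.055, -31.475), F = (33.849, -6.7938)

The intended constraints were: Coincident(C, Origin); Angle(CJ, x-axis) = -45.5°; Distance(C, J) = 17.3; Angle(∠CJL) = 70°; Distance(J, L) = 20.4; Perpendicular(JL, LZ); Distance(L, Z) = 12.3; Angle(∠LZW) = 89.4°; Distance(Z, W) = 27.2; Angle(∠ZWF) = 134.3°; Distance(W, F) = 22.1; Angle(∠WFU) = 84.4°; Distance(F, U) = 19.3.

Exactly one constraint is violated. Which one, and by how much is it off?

Distance(F, U) = 19.3 — off by 8.50.

C = (0.00, 0.00) ✓; CJ at -45.50° ✓; |CJ| = 17.30 ✓; ∠CJL = 70.00° ✓; |JL| = 20.40 ✓; ∠(JL, LZ) = 90.00° ✓; |LZ| = 12.30 ✓; ∠LZW = 89.40° ✓; |ZW| = 27.20 ✓; ∠ZWF = 134.3° ✓; |WF| = 22.10 ✓; ∠WFU = 84.40° ✓; |FU| = 27.80 ✗.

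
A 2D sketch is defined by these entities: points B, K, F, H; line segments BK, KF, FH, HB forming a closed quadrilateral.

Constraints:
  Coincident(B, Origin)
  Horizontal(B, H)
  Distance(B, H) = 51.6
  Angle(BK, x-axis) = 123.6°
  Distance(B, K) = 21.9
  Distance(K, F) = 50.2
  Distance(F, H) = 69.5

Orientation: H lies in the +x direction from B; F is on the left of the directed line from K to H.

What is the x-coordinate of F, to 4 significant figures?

16.11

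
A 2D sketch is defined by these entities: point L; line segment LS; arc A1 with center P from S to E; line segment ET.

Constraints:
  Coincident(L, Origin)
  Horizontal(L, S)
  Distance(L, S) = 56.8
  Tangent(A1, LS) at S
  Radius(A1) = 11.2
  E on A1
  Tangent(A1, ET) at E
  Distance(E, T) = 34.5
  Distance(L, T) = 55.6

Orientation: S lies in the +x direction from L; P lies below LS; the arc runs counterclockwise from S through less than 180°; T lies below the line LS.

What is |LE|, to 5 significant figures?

46.728

Checks: ∠(PS, SL) = 90.00° ✓; |PE| = 11.20 ✓; ∠(PE, ET) = 90.00° ✓; |ET| = 34.50 ✓; |LT| = 55.60 ✓.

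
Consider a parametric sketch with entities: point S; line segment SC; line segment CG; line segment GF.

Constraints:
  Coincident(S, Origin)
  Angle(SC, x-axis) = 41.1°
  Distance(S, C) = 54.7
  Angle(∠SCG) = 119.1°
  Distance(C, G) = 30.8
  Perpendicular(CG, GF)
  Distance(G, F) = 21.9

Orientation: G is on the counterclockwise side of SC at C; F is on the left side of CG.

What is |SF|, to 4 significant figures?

62.97

S is at the origin; SC runs at 41.1° with length 54.7, so C = 54.7·(cos 41.1°, sin 41.1°) = (41.22, 35.96). ∠SCG = 119.1°, so CG runs at 41.1° + (180° − 119.1°) = 102.0° from the x-axis; with |CG| = 30.8, G = C + 30.8·(cos 102.0°, sin 102.0°) = (34.82, 66.09). CG is perpendicular to GF; with |GF| = 21.9 on the left of CG, F = G + 21.9·(-0.9781, -0.2079) = (13.39, 61.53). Then |SF| = |F − S| = 62.97.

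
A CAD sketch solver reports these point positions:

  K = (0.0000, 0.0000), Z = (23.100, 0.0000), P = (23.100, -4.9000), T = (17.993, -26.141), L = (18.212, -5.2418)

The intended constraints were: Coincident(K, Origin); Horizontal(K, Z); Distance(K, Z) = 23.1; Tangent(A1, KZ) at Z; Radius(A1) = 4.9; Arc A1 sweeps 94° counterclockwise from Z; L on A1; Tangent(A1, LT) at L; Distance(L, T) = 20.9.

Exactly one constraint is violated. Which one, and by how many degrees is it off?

Tangent(A1, LT) at L — off by 4.60°.

K = (0.00, 0.00) ✓; K.y = 0.00, Z.y = 0.00 ✓; |KZ| = 23.10 ✓; ∠(PZ, ZK) = 90.00° ✓; |PZ| = 4.900 ✓; bearing(P→L) − bearing(P→Z) = 94.00° ✓; |PL| = 4.900 ✓; ∠(PL, LT) = 94.60° ✗; |LT| = 20.90 ✓.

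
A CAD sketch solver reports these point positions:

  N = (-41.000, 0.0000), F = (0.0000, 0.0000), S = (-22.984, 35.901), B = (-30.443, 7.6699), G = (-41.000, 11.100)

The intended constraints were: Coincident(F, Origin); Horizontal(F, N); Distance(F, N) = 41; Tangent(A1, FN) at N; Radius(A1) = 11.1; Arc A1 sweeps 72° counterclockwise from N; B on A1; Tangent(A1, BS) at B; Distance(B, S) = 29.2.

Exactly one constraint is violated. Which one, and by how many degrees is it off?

Tangent(A1, BS) at B — off by 3.20°.

F = (0.00, 0.00) ✓; F.y = 0.00, N.y = 0.00 ✓; |FN| = 41.00 ✓; ∠(GN, NF) = 90.00° ✓; |GN| = 11.10 ✓; bearing(G→B) − bearing(G→N) = 72.00° ✓; |GB| = 11.10 ✓; ∠(GB, BS) = 86.80° ✗; |BS| = 29.20 ✓.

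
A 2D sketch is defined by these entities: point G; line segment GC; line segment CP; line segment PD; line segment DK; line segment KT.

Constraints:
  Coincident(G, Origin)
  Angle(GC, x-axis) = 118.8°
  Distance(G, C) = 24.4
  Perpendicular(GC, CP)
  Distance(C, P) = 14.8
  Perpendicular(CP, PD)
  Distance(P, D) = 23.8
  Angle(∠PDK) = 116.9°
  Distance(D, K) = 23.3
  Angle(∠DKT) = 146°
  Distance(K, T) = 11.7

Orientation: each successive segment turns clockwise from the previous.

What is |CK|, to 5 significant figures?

34.858

G is at the origin; GC runs at 118.8° with length 24.4, so C = (-11.755, 21.382). The perpendicularity gives CP at right angles to GC, so CP runs at 28.800°; with |CP| = 14.8, P = (1.2145, 28.512). CP ⟂ PD, so PD runs at -61.200°; with |PD| = 23.8, D = (12.680, 7.6557). ∠PDK = 116.9° gives DK at -124.30° from the x-axis; with |DK| = 23.3, K = (-0.44987, -11.592). Then |CK| = |K − C| = 34.858.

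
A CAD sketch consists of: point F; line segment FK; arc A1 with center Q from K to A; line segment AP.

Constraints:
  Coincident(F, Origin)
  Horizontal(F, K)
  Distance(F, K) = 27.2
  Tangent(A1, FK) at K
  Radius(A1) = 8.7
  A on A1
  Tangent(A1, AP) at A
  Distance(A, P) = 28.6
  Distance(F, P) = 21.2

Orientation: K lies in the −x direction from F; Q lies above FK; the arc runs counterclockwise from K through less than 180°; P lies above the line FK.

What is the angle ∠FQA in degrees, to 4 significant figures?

30.63°

Checks: ∠(QK, KF) = 90.00° ✓; |QK| = 8.700 ✓; |QA| = 8.700 ✓; ∠(QA, AP) = 90.00° ✓; |AP| = 28.60 ✓; |FP| = 21.20 ✓.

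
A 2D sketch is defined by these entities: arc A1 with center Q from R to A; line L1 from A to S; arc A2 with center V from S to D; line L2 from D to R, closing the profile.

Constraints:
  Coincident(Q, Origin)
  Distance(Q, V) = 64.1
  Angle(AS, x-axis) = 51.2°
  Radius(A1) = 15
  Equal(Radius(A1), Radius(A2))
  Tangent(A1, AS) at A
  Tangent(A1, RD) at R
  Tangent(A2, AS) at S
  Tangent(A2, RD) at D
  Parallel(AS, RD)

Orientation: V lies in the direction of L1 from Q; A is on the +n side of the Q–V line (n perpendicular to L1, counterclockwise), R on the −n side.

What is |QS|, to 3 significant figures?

65.8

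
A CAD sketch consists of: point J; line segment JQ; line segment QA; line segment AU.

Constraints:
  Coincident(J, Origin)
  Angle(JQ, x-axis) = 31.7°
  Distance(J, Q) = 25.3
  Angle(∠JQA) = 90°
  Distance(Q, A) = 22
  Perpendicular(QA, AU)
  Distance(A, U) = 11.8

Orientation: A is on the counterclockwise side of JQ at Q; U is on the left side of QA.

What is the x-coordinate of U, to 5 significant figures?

-0.074426

J is at the origin; JQ runs at 31.7° with length 25.3, so Q = 25.3·(cos 31.7°, sin 31.7°) = (21.526, 13.294). ∠JQA = 90.0°, so QA runs at 31.7° + (180° − 90.0°) = 121.70° from the x-axis; with |QA| = 22.0, A = Q + 22.0·(cos 121.70°, sin 121.70°) = (9.9651, 32.012). QA is perpendicular to AU; with |AU| = 11.8 on the left of QA, U = A + 11.8·(-0.85081, -0.52547) = (-0.074426, 25.812). So U.x = -0.074426.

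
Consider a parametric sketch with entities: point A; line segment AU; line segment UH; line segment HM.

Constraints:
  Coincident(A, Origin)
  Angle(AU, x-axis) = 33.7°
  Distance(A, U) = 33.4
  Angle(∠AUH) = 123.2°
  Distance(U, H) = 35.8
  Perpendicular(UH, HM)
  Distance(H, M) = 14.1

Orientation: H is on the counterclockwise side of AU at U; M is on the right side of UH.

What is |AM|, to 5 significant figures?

68.510

∠AUH = 123.2°, so UH runs at 33.7° + (180° − 123.2°) = 90.500° from the x-axis; with |UH| = 35.8, H = U + 35.8·(cos 90.500°, sin 90.500°) = (27.475, 54.330). The perpendicularity gives HM at right angles to UH; with |HM| = 14.1 on the right of UH, M = H + 14.1·(0.99996, 0.0087265) = (41.574, 54.453). Then |AM| = |M − A| = 68.510.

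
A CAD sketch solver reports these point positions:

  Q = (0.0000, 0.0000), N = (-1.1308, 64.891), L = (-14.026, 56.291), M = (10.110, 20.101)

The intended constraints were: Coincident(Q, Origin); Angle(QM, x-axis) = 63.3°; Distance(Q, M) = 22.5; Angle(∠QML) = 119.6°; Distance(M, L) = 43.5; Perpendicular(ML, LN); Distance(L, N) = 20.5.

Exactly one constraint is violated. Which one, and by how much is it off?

Distance(L, N) = 20.5 — off by 5.00.

Q = (0.00, 0.00) ✓; QM at 63.30° ✓; |QM| = 22.50 ✓; ∠QML = 119.6° ✓; |ML| = 43.50 ✓; ∠(ML, LN) = 90.00° ✓; |LN| = 15.50 ✗.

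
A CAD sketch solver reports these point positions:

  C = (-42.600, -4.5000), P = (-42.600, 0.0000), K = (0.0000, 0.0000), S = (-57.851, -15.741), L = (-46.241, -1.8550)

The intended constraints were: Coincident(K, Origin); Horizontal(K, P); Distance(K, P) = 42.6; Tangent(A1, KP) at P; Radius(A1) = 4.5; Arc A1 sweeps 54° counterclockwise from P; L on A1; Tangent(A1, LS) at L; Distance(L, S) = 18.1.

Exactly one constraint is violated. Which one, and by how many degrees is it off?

Tangent(A1, LS) at L — off by 3.90°.

K = (0.00, 0.00) ✓; K.y = 0.00, P.y = 0.00 ✓; |KP| = 42.60 ✓; ∠(CP, PK) = 90.00° ✓; |CP| = 4.500 ✓; bearing(C→L) − bearing(C→P) = 54.00° ✓; |CL| = 4.500 ✓; ∠(CL, LS) = 93.90° ✗; |LS| = 18.10 ✓.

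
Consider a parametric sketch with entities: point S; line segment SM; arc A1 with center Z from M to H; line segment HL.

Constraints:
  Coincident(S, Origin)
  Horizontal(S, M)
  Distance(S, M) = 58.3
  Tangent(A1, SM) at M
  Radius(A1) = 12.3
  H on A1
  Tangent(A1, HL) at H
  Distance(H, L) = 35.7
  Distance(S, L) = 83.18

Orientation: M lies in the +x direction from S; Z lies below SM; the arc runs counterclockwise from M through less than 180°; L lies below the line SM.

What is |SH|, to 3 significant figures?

51.6

Checks: S.y = 0.00, M.y = 0.00 ✓; |ZH| = 12.30 ✓; ∠(ZH, HL) = 90.00° ✓; |HL| = 35.70 ✓; |SL| = 83.18 ✓.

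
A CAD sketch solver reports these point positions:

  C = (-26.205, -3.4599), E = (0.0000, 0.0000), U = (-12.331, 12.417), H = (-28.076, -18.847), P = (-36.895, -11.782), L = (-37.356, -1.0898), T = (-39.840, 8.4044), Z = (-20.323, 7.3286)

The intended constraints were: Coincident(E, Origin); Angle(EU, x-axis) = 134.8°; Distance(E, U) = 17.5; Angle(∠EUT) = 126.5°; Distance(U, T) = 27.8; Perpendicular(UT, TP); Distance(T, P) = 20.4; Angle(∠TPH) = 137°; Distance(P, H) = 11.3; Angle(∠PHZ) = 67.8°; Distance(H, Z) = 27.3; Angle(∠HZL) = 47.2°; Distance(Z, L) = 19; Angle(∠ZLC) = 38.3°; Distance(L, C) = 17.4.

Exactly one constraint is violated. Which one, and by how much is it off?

Distance(L, C) = 17.4 — off by 6.00.

E = (0.00, 0.00) ✓; EU at 134.8° ✓; |EU| = 17.50 ✓; ∠EUT = 126.5° ✓; |UT| = 27.80 ✓; ∠(UT, TP) = 90.00° ✓; |TP| = 20.40 ✓; ∠TPH = 137.0° ✓; |PH| = 11.30 ✓; ∠PHZ = 67.80° ✓; |HZ| = 27.30 ✓; ∠HZL = 47.20° ✓; |ZL| = 19.00 ✓; ∠ZLC = 38.30° ✓; |LC| = 11.40 ✗.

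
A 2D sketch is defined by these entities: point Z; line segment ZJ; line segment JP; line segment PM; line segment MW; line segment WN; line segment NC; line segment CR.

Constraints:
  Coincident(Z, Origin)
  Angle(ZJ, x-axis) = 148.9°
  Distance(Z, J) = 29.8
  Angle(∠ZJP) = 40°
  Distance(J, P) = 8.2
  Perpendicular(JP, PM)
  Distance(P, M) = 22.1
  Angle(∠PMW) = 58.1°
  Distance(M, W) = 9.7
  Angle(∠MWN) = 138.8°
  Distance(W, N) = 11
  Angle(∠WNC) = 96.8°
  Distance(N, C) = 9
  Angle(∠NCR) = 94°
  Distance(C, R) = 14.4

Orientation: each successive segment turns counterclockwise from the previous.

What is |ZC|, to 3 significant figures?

24.2

Z is at the origin; ZJ runs at 148.9° with length 29.8, so J = (-25.5, 15.4). ∠ZJP = 40.0° gives JP at -71.1° from the x-axis; with |JP| = 8.2, P = (-22.9, 7.63). The perpendicularity gives PM at right angles to JP, so PM runs at 18.9°; with |PM| = 22.1, M = (-1.95, 14.8). ∠PMW = 58.1° gives MW at 141° from the x-axis; with |MW| = 9.7, W = (-9.47, 20.9). ∠MWN = 138.8° gives WN at -178° from the x-axis; with |WN| = 11.0, N = (-20.5, 20.5). ∠WNC = 96.8° gives NC at -94.8° from the x-axis; with |NC| = 9.0, C = (-21.2, 11.6). Then |ZC| = |C − Z| = 24.2.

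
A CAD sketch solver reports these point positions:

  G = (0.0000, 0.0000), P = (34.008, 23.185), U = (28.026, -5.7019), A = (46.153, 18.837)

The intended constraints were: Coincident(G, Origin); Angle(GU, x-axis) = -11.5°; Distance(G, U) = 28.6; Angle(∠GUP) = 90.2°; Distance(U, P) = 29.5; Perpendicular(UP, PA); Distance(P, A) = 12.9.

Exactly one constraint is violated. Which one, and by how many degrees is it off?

Perpendicular(UP, PA) — off by 8.00°.

G = (0.00, 0.00) ✓; GU at -11.50° ✓; |GU| = 28.60 ✓; ∠GUP = 90.20° ✓; |UP| = 29.50 ✓; ∠(UP, PA) = 98.00° ✗; |PA| = 12.90 ✓.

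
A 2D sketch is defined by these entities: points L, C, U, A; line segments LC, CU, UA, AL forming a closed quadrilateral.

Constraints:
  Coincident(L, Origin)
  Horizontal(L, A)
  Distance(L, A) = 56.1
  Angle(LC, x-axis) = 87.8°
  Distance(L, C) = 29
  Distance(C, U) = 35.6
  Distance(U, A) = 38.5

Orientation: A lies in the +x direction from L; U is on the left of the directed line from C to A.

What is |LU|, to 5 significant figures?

49.266

L is at the origin; L and A share the same y with |LA| = 56.1 and A in +x, so A = (56.1, 0). LC runs at 87.8° with |LC| = 29.0, so C = (1.1132, 28.979). U is determined by |CU| = 35.6 and |UA| = 38.5 together: it lies at the intersection of circle(C, 35.6) and circle(A, 38.5). With |CA| = 62.155, the foot of the radical line on CA is 29.349 from C and the perpendicular offset is √(35.6² − 29.349²) = 20.149. Taking the left-of-CA solution: U = (36.471, 33.121).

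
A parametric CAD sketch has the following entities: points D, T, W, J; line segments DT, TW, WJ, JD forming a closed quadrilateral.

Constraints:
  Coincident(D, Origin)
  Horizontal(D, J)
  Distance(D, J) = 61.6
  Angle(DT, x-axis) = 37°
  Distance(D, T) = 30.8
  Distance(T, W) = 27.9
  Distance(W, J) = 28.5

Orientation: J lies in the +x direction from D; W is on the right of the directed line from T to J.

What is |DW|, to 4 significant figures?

35.01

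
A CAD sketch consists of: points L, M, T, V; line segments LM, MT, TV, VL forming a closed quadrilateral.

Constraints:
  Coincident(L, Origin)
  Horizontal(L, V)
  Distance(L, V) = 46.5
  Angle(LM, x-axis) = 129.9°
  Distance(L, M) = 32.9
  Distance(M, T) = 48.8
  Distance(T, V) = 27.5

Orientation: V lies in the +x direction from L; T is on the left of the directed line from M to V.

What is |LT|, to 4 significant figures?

33.78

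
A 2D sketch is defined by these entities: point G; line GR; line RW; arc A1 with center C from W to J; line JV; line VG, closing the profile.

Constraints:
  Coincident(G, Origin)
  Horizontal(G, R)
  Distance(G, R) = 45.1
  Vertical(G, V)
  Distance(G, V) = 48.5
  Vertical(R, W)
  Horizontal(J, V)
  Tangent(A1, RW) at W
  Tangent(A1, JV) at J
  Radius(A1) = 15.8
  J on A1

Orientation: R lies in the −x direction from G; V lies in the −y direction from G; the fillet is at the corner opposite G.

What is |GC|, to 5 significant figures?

43.906

G is at the origin; G and R share the same y with |GR| = 45.1 and R on the −x side, so R = (-45.100, 0.0000). GV is vertical with |GV| = 48.5 and V on the −y side, so V = (0.0000, -48.500). The virtual corner opposite G is at (-45.100, -48.500). A1 meets RW tangentially, so CW is at right angles to RW and A1 meets JV tangentially, so CJ is at right angles to JV, with radius 15.8, so the center C sits 15.8 in from both sides at C = (-29.300, -32.700). Then |GC| = |C − G| = 43.906.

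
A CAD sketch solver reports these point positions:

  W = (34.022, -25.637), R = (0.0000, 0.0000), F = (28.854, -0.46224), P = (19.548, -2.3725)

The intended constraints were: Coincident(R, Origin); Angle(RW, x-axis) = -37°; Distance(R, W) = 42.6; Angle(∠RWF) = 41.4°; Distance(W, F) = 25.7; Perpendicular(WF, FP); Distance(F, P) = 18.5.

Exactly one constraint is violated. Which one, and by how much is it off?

Distance(F, P) = 18.5 — off by 9.00.

R = (0.00, 0.00) ✓; RW at -37.00° ✓; |RW| = 42.60 ✓; ∠RWF = 41.40° ✓; |WF| = 25.70 ✓; ∠(WF, FP) = 90.00° ✓; |FP| = 9.500 ✗.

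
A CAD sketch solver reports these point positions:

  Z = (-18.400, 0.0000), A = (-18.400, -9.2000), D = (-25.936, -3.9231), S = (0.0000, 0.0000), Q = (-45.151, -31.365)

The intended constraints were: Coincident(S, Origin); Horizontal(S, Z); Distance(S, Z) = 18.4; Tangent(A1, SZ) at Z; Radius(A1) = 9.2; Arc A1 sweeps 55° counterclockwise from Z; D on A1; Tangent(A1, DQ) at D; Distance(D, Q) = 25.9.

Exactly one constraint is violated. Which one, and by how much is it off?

Distance(D, Q) = 25.9 — off by 7.60.

S = (0.00, 0.00) ✓; S.y = 0.00, Z.y = 0.00 ✓; |SZ| = 18.40 ✓; ∠(AZ, ZS) = 90.00° ✓; |AZ| = 9.200 ✓; bearing(A→D) − bearing(A→Z) = 55.00° ✓; |AD| = 9.200 ✓; ∠(AD, DQ) = 90.00° ✓; |DQ| = 33.50 ✗.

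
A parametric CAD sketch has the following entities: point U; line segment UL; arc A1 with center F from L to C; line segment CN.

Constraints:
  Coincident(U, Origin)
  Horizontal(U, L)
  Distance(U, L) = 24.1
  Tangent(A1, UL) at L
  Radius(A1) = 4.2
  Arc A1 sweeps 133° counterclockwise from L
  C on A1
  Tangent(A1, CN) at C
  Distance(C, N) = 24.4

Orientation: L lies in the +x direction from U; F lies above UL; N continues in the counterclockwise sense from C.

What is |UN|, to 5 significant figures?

27.044

U is at the origin; U and L share the same y with |UL| = 24.1 and L on the +x side, so L = (24.100, 0.0000). The tangent condition forces FL to be normal to UL, so F = L + (0, 4.2) = (24.100, 4.2000). On A1, L sits at bearing -90° from F; a 133° counterclockwise sweep puts C at bearing 43°, so C = F + 4.2·(cos 43°, sin 43°) = (27.172, 7.0644). Tangency of A1 to CN means the radius FC is perpendicular to CN, so CN runs along (−sin 43°, cos 43°); with |CN| = 24.4, N = (10.531, 24.909). Then |UN| = |N − U| = 27.044.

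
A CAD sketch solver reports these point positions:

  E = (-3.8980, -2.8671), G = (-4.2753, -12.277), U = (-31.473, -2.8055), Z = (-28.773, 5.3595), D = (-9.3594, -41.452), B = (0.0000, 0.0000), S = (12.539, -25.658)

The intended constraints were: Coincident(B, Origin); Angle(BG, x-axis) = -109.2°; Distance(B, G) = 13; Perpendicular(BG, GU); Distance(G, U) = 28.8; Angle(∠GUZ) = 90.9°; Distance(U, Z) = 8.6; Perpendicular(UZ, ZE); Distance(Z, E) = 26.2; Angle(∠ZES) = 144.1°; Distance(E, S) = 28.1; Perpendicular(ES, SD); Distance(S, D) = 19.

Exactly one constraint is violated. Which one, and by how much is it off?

Distance(S, D) = 19 — off by 8.00.

B = (0.00, 0.00) ✓; BG at -109.2° ✓; |BG| = 13.00 ✓; ∠(BG, GU) = 90.00° ✓; |GU| = 28.80 ✓; ∠GUZ = 90.90° ✓; |UZ| = 8.600 ✓; ∠(UZ, ZE) = 90.00° ✓; |ZE| = 26.20 ✓; ∠ZES = 144.1° ✓; |ES| = 28.10 ✓; ∠(ES, SD) = 90.00° ✓; |SD| = 27.00 ✗.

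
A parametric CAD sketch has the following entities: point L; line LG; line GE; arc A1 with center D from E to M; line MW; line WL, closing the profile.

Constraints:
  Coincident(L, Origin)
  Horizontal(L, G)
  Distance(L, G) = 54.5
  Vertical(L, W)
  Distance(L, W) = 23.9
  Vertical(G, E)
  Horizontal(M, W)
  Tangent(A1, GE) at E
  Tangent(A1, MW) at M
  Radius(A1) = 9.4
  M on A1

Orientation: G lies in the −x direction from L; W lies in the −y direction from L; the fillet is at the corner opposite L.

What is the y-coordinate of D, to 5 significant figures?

-14.500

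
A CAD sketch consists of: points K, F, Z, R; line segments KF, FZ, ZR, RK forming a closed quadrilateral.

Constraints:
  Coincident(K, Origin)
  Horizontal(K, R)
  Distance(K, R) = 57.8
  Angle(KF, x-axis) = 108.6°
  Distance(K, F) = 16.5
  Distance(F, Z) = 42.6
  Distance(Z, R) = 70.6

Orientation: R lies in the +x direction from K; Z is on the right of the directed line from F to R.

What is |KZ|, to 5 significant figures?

27.923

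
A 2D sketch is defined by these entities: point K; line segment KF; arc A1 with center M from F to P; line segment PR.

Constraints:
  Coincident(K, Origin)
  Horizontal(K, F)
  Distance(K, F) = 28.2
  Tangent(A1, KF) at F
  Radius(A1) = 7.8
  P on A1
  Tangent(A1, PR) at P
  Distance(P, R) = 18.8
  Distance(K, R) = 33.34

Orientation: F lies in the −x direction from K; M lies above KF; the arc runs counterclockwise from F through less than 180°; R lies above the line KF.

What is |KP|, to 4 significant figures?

21.81

K is at the origin; K and F share the same y with |KF| = 28.2 and F on the −x side, so F = (-28.20, 0.000). The tangent condition forces MF to be normal to KF, so M = F + (0, 7.8) = (-28.20, 7.800). Since MP ⟂ PR (tangency), |MR| = √(7.8² + 18.8²) = 20.35 regardless of where P sits on A1. So R lies on both circle(K, 33.34) and circle(M, 20.35); the above-KF intersection is R = (-20.21, 26.52). P is the foot of the tangent from R: P = (-20.40, 7.720).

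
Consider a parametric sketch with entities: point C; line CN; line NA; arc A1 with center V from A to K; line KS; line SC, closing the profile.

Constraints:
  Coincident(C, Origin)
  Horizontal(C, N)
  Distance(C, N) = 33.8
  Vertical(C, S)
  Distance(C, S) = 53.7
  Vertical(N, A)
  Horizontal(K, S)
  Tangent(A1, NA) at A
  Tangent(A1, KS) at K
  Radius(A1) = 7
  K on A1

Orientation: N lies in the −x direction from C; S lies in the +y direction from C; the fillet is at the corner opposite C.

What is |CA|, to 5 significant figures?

57.648

C is at the origin; C and N share the same y with |CN| = 33.8 and N on the −x side, so N = (-33.800, 0.0000). CS is vertical with |CS| = 53.7 and S on the +y side, so S = (0.0000, 53.700). The virtual corner opposite C is at (-33.800, 53.700). The tangent condition forces VA to be normal to NA and tangency of A1 to KS means the radius VK is perpendicular to KS, with radius 7.0, so the center V sits 7.0 in from both sides at V = (-26.800, 46.700). That places the tangent points at A = (-33.800, 46.700) on NA and K = (-26.800, 53.700) on KS. Then |CA| = |A − C| = 57.648.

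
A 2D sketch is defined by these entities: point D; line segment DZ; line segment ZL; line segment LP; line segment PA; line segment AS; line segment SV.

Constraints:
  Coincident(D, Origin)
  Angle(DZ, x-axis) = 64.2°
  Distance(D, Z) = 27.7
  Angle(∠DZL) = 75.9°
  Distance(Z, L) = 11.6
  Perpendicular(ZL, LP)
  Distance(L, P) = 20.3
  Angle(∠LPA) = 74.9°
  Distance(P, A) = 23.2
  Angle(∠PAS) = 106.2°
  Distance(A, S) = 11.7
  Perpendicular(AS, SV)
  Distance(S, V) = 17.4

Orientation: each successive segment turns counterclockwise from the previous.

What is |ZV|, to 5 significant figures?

6.7503

∠PAS = 106.2° gives AS at 77.200° from the x-axis; with |AS| = 11.7, S = (22.332, 20.198). AS ⟂ SV, so SV runs at 167.20°; with |SV| = 17.4, V = (5.3640, 24.053). Then |ZV| = |V − Z| = 6.7503.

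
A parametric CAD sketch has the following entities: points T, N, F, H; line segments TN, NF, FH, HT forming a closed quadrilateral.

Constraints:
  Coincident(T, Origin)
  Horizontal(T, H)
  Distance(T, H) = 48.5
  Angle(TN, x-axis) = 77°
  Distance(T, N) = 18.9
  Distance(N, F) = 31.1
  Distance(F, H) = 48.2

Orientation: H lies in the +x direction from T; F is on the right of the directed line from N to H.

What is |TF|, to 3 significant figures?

12.8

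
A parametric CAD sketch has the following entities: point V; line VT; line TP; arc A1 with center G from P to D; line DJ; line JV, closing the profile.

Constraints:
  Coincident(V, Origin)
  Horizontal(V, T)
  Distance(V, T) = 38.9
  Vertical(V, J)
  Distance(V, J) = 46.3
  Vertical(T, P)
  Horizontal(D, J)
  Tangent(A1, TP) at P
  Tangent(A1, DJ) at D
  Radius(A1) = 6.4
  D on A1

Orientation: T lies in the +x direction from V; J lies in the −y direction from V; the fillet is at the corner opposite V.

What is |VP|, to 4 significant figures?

55.72

V is at the origin; VT is horizontal with |VT| = 38.9 and T on the +x side, so T = (38.90, 0.000). V and J share the same x with |VJ| = 46.3 and J on the −y side, so J = (0.000, -46.30). The virtual corner opposite V is at (38.90, -46.30). The tangent condition forces GP to be normal to TP and the tangent condition forces GD to be normal to DJ, with radius 6.4, so the center G sits 6.4 in from both sides at G = (32.50, -39.90). That places the tangent points at P = (38.90, -39.90) on TP and D = (32.50, -46.30) on DJ. Then |VP| = |P − V| = 55.72.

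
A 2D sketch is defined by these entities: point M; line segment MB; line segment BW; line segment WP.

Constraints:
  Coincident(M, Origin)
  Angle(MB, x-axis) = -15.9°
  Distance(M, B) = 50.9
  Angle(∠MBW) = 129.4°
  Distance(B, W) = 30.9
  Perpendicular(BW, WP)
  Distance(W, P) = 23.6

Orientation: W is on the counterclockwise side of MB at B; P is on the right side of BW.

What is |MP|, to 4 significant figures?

89.19

∠MBW = 129.4°, so BW runs at -15.9° + (180° − 129.4°) = 34.70° from the x-axis; with |BW| = 30.9, W = B + 30.9·(cos 34.70°, sin 34.70°) = (74.36, 3.646). BW ⟂ WP; with |WP| = 23.6 on the right of BW, P = W + 23.6·(0.5693, -0.8221) = (87.79, -15.76). Then |MP| = |P − M| = 89.19.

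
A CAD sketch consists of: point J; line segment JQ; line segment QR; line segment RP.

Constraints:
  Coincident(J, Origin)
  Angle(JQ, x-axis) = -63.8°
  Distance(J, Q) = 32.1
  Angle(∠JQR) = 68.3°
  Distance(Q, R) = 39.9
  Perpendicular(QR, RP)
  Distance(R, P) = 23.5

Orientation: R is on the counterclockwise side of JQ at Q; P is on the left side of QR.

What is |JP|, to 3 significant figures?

28.7

J is at the origin; JQ runs at -63.8° with length 32.1, so Q = 32.1·(cos -63.8°, sin -63.8°) = (14.2, -28.8). ∠JQR = 68.3°, so QR runs at -63.8° + (180° − 68.3°) = 47.9° from the x-axis; with |QR| = 39.9, R = Q + 39.9·(cos 47.9°, sin 47.9°) = (40.9, 0.803). The perpendicularity gives RP at right angles to QR; with |RP| = 23.5 on the left of QR, P = R + 23.5·(-0.742, 0.670) = (23.5, 16.6). Then |JP| = |P − J| = 28.7.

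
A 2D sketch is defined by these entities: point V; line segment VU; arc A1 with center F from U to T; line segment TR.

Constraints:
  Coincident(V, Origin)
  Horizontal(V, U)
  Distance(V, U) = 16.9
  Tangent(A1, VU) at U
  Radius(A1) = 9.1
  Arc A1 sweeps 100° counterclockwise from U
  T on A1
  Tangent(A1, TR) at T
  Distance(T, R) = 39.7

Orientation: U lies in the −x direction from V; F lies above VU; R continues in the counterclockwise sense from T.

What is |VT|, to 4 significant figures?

13.31

Since A1 is tangent to VU there, FU ⟂ VU, so F = U + (0, 9.1) = (-16.90, 9.100). On A1, U sits at bearing -90° from F; a 100° counterclockwise sweep puts T at bearing 10°, so T = F + 9.1·(cos 10°, sin 10°) = (-7.938, 10.68). Then |VT| = |T − V| = 13.31.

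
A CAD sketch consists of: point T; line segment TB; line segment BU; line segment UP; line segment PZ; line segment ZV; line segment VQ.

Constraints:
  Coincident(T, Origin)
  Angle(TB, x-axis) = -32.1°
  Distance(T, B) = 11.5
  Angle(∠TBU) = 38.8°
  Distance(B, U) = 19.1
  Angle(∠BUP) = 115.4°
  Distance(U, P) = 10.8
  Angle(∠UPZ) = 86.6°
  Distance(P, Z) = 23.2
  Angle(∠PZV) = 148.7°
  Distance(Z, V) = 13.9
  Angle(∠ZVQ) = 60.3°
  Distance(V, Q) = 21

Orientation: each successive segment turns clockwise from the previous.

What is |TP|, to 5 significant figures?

14.989

T is at the origin; TB runs at -32.1° with length 11.5, so B = (9.7419, -6.1111). ∠TBU = 38.8° gives BU at -173.30° from the x-axis; with |BU| = 19.1, U = (-9.2277, -8.3395). ∠BUP = 115.4° gives UP at 122.10° from the x-axis; with |UP| = 10.8, P = (-14.967, 0.80942). Then |TP| = |P − T| = 14.989.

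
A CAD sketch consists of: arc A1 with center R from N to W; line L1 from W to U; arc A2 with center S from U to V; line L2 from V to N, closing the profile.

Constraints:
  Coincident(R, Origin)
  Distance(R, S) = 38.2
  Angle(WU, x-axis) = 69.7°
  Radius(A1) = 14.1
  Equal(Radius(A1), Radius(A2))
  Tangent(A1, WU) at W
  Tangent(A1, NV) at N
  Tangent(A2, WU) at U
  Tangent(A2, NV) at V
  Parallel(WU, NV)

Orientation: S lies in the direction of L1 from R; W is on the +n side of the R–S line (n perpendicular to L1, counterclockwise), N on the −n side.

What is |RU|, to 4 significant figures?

40.72

Tangency of A1 to both parallel lines with radius 14.1 puts W and N at R ± 14.1·n: W = (-13.22, 4.892), N = (13.22, -4.892). Equal radii place U and V the same way about S: U = S + 14.1·n = (0.02871, 40.72), V = S − 14.1·n = (26.48, 30.94). Then |RU| = |U − R| = 40.72.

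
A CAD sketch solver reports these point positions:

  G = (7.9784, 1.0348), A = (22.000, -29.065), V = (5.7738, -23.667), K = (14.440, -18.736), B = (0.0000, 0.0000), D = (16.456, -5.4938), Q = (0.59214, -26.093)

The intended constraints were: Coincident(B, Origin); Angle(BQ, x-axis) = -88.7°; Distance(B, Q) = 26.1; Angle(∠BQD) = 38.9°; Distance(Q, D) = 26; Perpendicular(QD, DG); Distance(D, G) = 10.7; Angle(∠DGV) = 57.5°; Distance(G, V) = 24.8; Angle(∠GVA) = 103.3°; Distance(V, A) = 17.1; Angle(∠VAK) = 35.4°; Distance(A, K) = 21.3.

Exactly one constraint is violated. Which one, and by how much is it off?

Distance(A, K) = 21.3 — off by 8.50.

B = (0.00, 0.00) ✓; BQ at -88.70° ✓; |BQ| = 26.10 ✓; ∠BQD = 38.90° ✓; |QD| = 26.00 ✓; ∠(QD, DG) = 90.00° ✓; |DG| = 10.70 ✓; ∠DGV = 57.50° ✓; |GV| = 24.80 ✓; ∠GVA = 103.3° ✓; |VA| = 17.10 ✓; ∠VAK = 35.40° ✓; |AK| = 12.80 ✗.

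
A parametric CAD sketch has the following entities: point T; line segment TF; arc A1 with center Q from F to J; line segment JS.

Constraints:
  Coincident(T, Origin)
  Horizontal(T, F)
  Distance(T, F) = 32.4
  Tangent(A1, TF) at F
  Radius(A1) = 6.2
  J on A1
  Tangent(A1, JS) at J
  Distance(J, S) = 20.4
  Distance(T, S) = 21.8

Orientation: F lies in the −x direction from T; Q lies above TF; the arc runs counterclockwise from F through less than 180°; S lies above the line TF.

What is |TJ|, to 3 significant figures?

28.0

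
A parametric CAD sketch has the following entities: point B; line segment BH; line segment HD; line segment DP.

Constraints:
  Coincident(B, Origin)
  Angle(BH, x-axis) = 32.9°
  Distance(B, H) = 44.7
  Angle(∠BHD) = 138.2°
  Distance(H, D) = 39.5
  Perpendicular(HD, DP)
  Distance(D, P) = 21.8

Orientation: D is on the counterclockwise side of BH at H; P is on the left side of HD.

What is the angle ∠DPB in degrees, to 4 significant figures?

96.26°

B is at the origin; BH runs at 32.9° with length 44.7, so H = 44.7·(cos 32.9°, sin 32.9°) = (37.53, 24.28). ∠BHD = 138.2°, so HD runs at 32.9° + (180° − 138.2°) = 74.70° from the x-axis; with |HD| = 39.5, D = H + 39.5·(cos 74.70°, sin 74.70°) = (47.95, 62.38). HD ⟂ DP; with |DP| = 21.8 on the left of HD, P = D + 21.8·(-0.9646, 0.2639) = (26.93, 68.13). Then cos ∠DPB = PD·PB / (|PD||PB|), giving 96.26°.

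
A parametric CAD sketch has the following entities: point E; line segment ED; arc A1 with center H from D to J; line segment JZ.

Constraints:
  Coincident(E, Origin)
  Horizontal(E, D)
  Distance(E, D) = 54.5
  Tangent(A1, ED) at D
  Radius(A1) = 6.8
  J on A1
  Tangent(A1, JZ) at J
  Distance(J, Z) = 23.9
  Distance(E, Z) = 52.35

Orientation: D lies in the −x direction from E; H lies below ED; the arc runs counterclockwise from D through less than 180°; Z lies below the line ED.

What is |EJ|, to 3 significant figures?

60.6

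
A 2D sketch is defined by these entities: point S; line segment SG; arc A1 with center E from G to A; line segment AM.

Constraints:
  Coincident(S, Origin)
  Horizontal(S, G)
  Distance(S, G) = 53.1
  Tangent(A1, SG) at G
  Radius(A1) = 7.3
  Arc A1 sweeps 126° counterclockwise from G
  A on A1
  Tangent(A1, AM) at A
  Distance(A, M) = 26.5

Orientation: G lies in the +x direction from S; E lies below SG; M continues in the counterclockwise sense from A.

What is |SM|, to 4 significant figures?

70.93

S is at the origin; SG is horizontal with |SG| = 53.1 and G on the +x side, so G = (53.10, 0.000). Since A1 is tangent to SG there, EG ⟂ SG, so E = G + (0, -7.3) = (53.10, -7.300). On A1, G sits at bearing 90° from E; a 126° counterclockwise sweep puts A at bearing 216°, so A = E + 7.3·(cos 216°, sin 216°) = (47.19, -11.59). The tangent condition forces EA to be normal to AM, so AM runs along (−sin 216°, cos 216°); with |AM| = 26.5, M = (62.77, -33.03). Then |SM| = |M − S| = 70.93.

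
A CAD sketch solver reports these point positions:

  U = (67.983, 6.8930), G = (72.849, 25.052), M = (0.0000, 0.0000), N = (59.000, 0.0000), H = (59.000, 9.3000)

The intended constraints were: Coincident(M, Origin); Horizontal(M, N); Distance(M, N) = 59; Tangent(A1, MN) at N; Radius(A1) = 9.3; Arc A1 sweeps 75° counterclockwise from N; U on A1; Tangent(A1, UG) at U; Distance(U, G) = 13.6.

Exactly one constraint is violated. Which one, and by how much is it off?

Distance(U, G) = 13.6 — off by 5.20.

M = (0.00, 0.00) ✓; M.y = 0.00, N.y = 0.00 ✓; |MN| = 59.00 ✓; ∠(HN, NM) = 90.00° ✓; |HN| = 9.300 ✓; bearing(H→U) − bearing(H→N) = 75.00° ✓; |HU| = 9.300 ✓; ∠(HU, UG) = 90.00° ✓; |UG| = 18.80 ✗.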